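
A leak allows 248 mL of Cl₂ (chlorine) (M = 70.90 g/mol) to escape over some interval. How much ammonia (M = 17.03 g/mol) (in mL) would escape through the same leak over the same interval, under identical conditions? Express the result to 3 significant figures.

506 mL

By Graham's law, rate_NH₃/rate_Cl₂ = √(M_Cl₂/M_NH₃) = √(70.90/17.03) = √4.163 = 2.040.
So the volume for NH₃ is 248 × 2.040 = 506 mL.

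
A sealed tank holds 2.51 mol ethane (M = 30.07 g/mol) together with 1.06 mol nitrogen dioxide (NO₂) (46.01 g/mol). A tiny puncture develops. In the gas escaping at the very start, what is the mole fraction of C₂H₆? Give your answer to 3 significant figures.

Each component's effusion rate ∝ (its partial pressure)·(1/√M) ∝ n_i/√M_i.
So x_C₂H₆ in the escaping gas = (n_C₂H₆/√M_C₂H₆) / Σ(n_i/√M_i)
= (2.51/√30.07) / (2.51/√30.07 + 1.06/√46.01) = 0.4577/(0.4577 + 0.1563) = 0.745.

0.745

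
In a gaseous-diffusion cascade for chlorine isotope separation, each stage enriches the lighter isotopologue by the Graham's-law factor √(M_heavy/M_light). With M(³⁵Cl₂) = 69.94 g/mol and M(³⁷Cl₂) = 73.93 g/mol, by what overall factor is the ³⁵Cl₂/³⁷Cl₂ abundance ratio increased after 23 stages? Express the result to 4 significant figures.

1.893

Each stage multiplies the ratio by α = √(73.93/69.94), so after 23 stages the overall factor is α^23 = (73.93/69.94)^(23/2).
= 1.05705^(23/2) = 1.893.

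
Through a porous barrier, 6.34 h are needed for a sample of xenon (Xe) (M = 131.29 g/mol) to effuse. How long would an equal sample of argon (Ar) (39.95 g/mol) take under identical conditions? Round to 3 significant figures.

3.50 h

By Graham's law, t_Ar/t_Xe = √(M_Ar/M_Xe) = √(39.95/131.29) = √0.3043 = 0.5516.
So the time for Ar is 6.34 × 0.5516 = 3.50 h.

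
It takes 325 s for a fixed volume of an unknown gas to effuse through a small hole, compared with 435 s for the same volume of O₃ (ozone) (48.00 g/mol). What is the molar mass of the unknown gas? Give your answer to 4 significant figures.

From Graham's law, t_X/t_O₃ = √(M_X/M_O₃).
325/435 = 0.7471 = √(M_X/48.00)
M_X = 48.00 × 0.7471² = 48.00 × 0.5582 = 26.79 g/mol

26.79 g/mol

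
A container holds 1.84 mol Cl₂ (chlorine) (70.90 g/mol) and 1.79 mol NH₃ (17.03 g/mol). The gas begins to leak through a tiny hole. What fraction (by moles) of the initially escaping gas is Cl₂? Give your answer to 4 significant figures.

Each component's effusion rate ∝ (its partial pressure)·(1/√M) ∝ n_i/√M_i.
x_Cl₂(eff) = (n_Cl₂/√M_Cl₂) / (n_Cl₂/√M_Cl₂ + n_NH₃/√M_NH₃)
= (1.84/√70.90) / (1.84/√70.90 + 1.79/√17.03) = 0.2185/(0.2185 + 0.4338) = 0.3350.

0.3350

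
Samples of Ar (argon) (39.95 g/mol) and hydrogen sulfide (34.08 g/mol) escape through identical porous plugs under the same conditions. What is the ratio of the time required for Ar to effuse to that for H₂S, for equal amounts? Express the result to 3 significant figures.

Since effusion rate ∝ 1/√M, t_Ar/t_H₂S = √(M_Ar/M_H₂S) = √(39.95/34.08) = √1.172 = 1.08.

1.08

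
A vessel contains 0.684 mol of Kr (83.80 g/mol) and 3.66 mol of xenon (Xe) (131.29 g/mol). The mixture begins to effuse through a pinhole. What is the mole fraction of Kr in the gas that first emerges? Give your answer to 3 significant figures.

0.190

The effusion rate of species i is ∝ p_i/√M_i ∝ n_i/√M_i.
x_Kr(eff) = (n_Kr/√M_Kr) / (n_Kr/√M_Kr + n_Xe/√M_Xe)
= (0.684/√83.80) / (0.684/√83.80 + 3.66/√131.29) = 0.07472/(0.07472 + 0.3194) = 0.190.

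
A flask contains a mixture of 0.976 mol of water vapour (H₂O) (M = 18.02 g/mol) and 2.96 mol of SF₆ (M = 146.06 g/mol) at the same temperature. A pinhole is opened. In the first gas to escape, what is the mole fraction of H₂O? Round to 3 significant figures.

Effusion rate of each component ∝ n_i/√M_i (partial pressure × 1/√M).
x_H₂O(eff) = (n_H₂O/√M_H₂O) / (n_H₂O/√M_H₂O + n_SF₆/√M_SF₆)
= (0.976/√18.02) / (0.976/√18.02 + 2.96/√146.06) = 0.2299/(0.2299 + 0.2449) = 0.484.

0.484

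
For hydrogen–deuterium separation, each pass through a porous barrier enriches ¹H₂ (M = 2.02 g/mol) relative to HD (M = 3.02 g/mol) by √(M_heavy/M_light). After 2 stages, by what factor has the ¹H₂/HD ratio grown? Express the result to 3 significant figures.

The single-stage factor is √(M_heavy/M_light), so 2 stages give [√(3.02/2.02)]^2 = (3.02/2.02)^(2/2).
= 1.49505^1 = 1.50.

1.50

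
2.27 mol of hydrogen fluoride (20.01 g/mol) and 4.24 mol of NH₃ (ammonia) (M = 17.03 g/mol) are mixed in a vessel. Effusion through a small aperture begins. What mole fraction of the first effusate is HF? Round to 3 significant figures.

0.331

Each component's effusion rate ∝ (its partial pressure)·(1/√M) ∝ n_i/√M_i.
x_HF(eff) = (n_HF/√M_HF) / (n_HF/√M_HF + n_NH₃/√M_NH₃)
= (2.27/√20.01) / (2.27/√20.01 + 4.24/√17.03) = 0.5075/(0.5075 + 1.027) = 0.331.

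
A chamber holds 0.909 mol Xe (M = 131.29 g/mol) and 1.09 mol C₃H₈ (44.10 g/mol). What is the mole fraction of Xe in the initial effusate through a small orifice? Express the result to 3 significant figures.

0.326

Rate_i ∝ x_i/√M_i (Graham's law weighted by mole fraction), so the effusate composition follows n_i/√M_i.
x_Xe(eff) = (n_Xe/√M_Xe) / (n_Xe/√M_Xe + n_C₃H₈/√M_C₃H₈)
= (0.909/√131.29) / (0.909/√131.29 + 1.09/√44.10) = 0.07933/(0.07933 + 0.1641) = 0.326.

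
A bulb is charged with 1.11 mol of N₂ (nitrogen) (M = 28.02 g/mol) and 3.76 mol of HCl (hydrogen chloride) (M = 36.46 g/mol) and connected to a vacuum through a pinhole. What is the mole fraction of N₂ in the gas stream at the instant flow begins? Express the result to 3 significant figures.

0.252

Effusion rate of each component ∝ n_i/√M_i (partial pressure × 1/√M).
Mole fraction of N₂ in the effusate = (n_N₂/√M_N₂) / (n_N₂/√M_N₂ + n_HCl/√M_HCl)
= (1.11/√28.02) / (1.11/√28.02 + 3.76/√36.46) = 0.2097/(0.2097 + 0.6227) = 0.252.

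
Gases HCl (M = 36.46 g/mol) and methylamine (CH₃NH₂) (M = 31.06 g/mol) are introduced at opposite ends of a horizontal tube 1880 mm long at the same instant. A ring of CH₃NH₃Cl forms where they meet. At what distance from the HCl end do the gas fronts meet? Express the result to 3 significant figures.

902 mm

The fronts meet when d_HCl + d_CH₃NH₂ = L with d_HCl/d_CH₃NH₂ = √(M_CH₃NH₂/M_HCl) (Graham's law). Here √(M_CH₃NH₂/M_HCl) = √(31.06/36.46) = 0.9230.
With d_HCl + d_CH₃NH₂ = 1880 mm, d_CH₃NH₂ = 1880/(1 + 0.9230) = 977.6 mm.
d_HCl = 1880 − 977.6 = 902 mm.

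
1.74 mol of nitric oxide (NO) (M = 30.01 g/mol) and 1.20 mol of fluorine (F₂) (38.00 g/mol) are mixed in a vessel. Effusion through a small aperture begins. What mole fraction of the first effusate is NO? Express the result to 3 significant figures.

0.620

Rate_i ∝ x_i/√M_i (Graham's law weighted by mole fraction), so the effusate composition follows n_i/√M_i.
x_NO(eff) = (n_NO/√M_NO) / (n_NO/√M_NO + n_F₂/√M_F₂)
= (1.74/√30.01) / (1.74/√30.01 + 1.20/√38.00) = 0.3176/(0.3176 + 0.1947) = 0.620.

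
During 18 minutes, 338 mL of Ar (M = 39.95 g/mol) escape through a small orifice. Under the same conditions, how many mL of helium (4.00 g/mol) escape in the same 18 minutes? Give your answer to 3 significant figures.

From Graham's law, rate_He/rate_Ar = √(M_Ar/M_He) = √(39.95/4.00) = √9.988 = 3.160.
So the volume for He is 338 × 3.160 = 1070 mL.

1070 mL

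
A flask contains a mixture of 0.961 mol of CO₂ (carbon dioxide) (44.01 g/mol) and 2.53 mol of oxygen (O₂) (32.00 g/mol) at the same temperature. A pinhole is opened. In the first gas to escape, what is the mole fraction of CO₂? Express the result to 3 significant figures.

0.245

Effusion rate of each component ∝ n_i/√M_i (partial pressure × 1/√M).
x_CO₂(eff) = (n_CO₂/√M_CO₂) / (n_CO₂/√M_CO₂ + n_O₂/√M_O₂)
= (0.961/√44.01) / (0.961/√44.01 + 2.53/√32.00) = 0.1449/(0.1449 + 0.4472) = 0.245.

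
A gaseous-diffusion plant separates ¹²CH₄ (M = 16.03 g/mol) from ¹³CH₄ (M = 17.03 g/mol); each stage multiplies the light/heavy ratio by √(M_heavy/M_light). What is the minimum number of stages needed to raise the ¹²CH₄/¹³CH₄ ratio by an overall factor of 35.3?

118

With α = √(17.03/16.03) per stage, ln α = ½ ln(1.06238) = 0.03026.
Need α^N ≥ 35.3 ⇒ N ≥ ln(35.3) / ln α = 3.564 / 0.03026 = 117.79.
Minimum whole number of stages: N = 118.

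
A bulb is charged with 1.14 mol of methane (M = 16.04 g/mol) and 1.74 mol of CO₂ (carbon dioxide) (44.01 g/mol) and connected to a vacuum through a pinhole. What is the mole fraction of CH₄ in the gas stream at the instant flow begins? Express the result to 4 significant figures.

Rate_i ∝ x_i/√M_i (Graham's law weighted by mole fraction), so the effusate composition follows n_i/√M_i.
So x_CH₄ in the escaping gas = (n_CH₄/√M_CH₄) / Σ(n_i/√M_i)
= (1.14/√16.04) / (1.14/√16.04 + 1.74/√44.01) = 0.2846/(0.2846 + 0.2623) = 0.5204.

0.5204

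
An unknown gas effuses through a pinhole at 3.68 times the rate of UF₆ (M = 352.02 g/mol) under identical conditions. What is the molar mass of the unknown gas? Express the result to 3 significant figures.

Since effusion rate ∝ 1/√M, rate_X/rate_UF₆ = √(M_UF₆/M_X).
3.68 = √(352.02/M_X)
M_X = 352.02 / 3.68² = 352.02 / 13.54 = 26.0 g/mol

26.0 g/mol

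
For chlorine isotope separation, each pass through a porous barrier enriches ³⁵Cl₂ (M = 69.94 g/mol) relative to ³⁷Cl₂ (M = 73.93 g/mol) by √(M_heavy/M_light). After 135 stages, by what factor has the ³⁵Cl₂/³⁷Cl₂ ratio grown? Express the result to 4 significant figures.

42.31

Overall factor = α^135 with α = √(73.93/69.94), i.e. (73.93/69.94)^(135/2).
= 1.05705^(135/2) = 42.31.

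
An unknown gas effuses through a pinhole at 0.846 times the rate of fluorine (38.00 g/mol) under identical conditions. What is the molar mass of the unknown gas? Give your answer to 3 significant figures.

Since effusion rate ∝ 1/√M, rate_X/rate_F₂ = √(M_F₂/M_X).
0.846 = √(38.00/M_X)
M_X = 38.00 / 0.846² = 38.00 / 0.7157 = 53.1 g/mol

53.1 g/mol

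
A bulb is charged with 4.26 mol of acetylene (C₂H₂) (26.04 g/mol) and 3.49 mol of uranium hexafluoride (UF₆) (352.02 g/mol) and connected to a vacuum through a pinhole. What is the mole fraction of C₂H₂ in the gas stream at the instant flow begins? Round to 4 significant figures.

0.8178

Rate_i ∝ x_i/√M_i (Graham's law weighted by mole fraction), so the effusate composition follows n_i/√M_i.
Mole fraction of C₂H₂ in the effusate = (n_C₂H₂/√M_C₂H₂) / (n_C₂H₂/√M_C₂H₂ + n_UF₆/√M_UF₆)
= (4.26/√26.04) / (4.26/√26.04 + 3.49/√352.02) = 0.8348/(0.8348 + 0.1860) = 0.8178.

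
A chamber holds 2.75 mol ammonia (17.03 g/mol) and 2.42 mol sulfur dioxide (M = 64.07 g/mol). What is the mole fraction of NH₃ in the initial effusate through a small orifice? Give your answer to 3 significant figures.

The effusion rate of species i is ∝ p_i/√M_i ∝ n_i/√M_i.
So x_NH₃ in the escaping gas = (n_NH₃/√M_NH₃) / Σ(n_i/√M_i)
= (2.75/√17.03) / (2.75/√17.03 + 2.42/√64.07) = 0.6664/(0.6664 + 0.3023) = 0.688.

0.688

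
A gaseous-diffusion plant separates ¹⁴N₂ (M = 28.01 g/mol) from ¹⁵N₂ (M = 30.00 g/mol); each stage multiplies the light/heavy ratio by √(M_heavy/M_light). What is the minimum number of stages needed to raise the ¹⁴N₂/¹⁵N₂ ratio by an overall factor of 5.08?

48

Per stage α = (30.00/28.01)^(1/2) = 1.07105^0.5, giving ln α = 0.03432.
Need α^N ≥ 5.08 ⇒ N ≥ ln(5.08) / ln α = 1.625 / 0.03432 = 47.36.
Minimum whole number of stages: N = 48.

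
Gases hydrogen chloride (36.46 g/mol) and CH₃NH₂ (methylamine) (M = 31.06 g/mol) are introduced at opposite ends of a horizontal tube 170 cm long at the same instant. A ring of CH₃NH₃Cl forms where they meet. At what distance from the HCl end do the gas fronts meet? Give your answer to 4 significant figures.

In equal time, each gas travels a distance ∝ its rate ∝ 1/√M, so d_HCl/d_CH₃NH₂ = √(M_CH₃NH₂/M_HCl) = √(31.06/36.46) = 0.9230.
With d_HCl + d_CH₃NH₂ = 170 cm, d_CH₃NH₂ = 170/(1 + 0.9230) = 88.40 cm.
d_HCl = 170 − 88.40 = 81.60 cm.

81.60 cm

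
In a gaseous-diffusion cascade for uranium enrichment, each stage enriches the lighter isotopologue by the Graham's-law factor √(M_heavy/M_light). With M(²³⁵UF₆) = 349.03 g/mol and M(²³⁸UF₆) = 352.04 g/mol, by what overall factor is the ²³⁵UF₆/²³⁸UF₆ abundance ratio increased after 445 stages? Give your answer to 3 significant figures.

After 445 stages the ratio has grown by (√(352.04/349.03))^445 = (352.04/349.03)^(445/2).
= 1.00862^(445/2) = 6.76.

6.76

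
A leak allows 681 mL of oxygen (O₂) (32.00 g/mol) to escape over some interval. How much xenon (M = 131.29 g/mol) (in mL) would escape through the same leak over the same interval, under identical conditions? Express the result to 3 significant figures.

336 mL

Graham's law gives rate_Xe/rate_O₂ = √(M_O₂/M_Xe) = √(32.00/131.29) = √0.2437 = 0.4937.
So the volume for Xe is 681 × 0.4937 = 336 mL.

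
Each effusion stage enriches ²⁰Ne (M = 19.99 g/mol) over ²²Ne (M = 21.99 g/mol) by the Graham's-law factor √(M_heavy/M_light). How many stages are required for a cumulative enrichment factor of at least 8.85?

46

Single-stage factor α = √(21.99/19.99), so ln α = ½ ln(1.10005) = 0.04768.
Need α^N ≥ 8.85 ⇒ N ≥ ln(8.85) / ln α = 2.180 / 0.04768 = 45.73.
Minimum whole number of stages: N = 46.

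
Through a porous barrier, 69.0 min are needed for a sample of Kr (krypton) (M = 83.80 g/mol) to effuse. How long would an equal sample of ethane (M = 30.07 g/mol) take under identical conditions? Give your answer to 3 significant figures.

By Graham's law, t_C₂H₆/t_Kr = √(M_C₂H₆/M_Kr) = √(30.07/83.80) = √0.3588 = 0.5990.
So the time for C₂H₆ is 69.0 × 0.5990 = 41.3 min.

41.3 min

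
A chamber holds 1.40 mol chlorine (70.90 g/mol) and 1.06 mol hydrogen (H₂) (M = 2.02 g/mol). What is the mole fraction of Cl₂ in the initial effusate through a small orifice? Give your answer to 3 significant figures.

0.182

Each component's effusion rate ∝ (its partial pressure)·(1/√M) ∝ n_i/√M_i.
So x_Cl₂ in the escaping gas = (n_Cl₂/√M_Cl₂) / Σ(n_i/√M_i)
= (1.40/√70.90) / (1.40/√70.90 + 1.06/√2.02) = 0.1663/(0.1663 + 0.7458) = 0.182.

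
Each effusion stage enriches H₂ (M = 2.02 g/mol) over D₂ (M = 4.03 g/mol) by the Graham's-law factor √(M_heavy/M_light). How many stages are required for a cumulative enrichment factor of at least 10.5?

7

Per stage α = (4.03/2.02)^(1/2) = 1.99505^0.5, giving ln α = 0.3453.
Need α^N ≥ 10.5 ⇒ N ≥ ln(10.5) / ln α = 2.351 / 0.3453 = 6.81.
Rounding up, N = 7 stages.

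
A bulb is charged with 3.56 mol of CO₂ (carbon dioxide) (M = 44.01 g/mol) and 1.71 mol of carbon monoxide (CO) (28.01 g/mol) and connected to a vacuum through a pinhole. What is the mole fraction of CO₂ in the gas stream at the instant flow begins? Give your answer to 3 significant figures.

The effusion rate of species i is ∝ p_i/√M_i ∝ n_i/√M_i.
Mole fraction of CO₂ in the effusate = (n_CO₂/√M_CO₂) / (n_CO₂/√M_CO₂ + n_CO/√M_CO)
= (3.56/√44.01) / (3.56/√44.01 + 1.71/√28.01) = 0.5366/(0.5366 + 0.3231) = 0.624.

0.624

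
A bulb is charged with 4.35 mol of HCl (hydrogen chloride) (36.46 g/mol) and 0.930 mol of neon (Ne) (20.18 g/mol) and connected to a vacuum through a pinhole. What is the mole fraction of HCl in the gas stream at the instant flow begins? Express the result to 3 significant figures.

The effusion rate of species i is ∝ p_i/√M_i ∝ n_i/√M_i.
x_HCl(eff) = (n_HCl/√M_HCl) / (n_HCl/√M_HCl + n_Ne/√M_Ne)
= (4.35/√36.46) / (4.35/√36.46 + 0.930/√20.18) = 0.7204/(0.7204 + 0.2070) = 0.777.

0.777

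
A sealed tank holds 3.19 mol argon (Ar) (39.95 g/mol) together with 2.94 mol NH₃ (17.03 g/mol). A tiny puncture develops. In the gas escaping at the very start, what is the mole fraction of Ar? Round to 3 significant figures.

The effusion rate of species i is ∝ p_i/√M_i ∝ n_i/√M_i.
So x_Ar in the escaping gas = (n_Ar/√M_Ar) / Σ(n_i/√M_i)
= (3.19/√39.95) / (3.19/√39.95 + 2.94/√17.03) = 0.5047/(0.5047 + 0.7124) = 0.415.

0.415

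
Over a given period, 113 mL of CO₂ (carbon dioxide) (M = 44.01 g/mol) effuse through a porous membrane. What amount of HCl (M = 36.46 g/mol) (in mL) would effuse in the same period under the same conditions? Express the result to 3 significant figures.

124 mL

From Graham's law, rate_HCl/rate_CO₂ = √(M_CO₂/M_HCl) = √(44.01/36.46) = √1.207 = 1.099.
So the volume for HCl is 113 × 1.099 = 124 mL.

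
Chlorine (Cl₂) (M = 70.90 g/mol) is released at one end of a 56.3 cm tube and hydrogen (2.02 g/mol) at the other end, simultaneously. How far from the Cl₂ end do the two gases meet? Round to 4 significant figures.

Distances travelled in equal time are proportional to diffusion rates, so d_Cl₂/d_H₂ = √(M_H₂/M_Cl₂) = √(2.02/70.90) = 0.1688.
With d_Cl₂ + d_H₂ = 56.3 cm, d_H₂ = 56.3/(1 + 0.1688) = 48.17 cm.
d_Cl₂ = 56.3 − 48.17 = 8.131 cm.

8.131 cm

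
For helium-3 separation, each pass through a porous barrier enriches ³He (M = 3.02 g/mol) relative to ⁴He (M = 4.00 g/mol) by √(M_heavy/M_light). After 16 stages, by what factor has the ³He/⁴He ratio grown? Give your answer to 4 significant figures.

9.472

Overall factor = α^16 with α = √(4.00/3.02), i.e. (4.00/3.02)^(16/2).
= 1.32450^8 = 9.472.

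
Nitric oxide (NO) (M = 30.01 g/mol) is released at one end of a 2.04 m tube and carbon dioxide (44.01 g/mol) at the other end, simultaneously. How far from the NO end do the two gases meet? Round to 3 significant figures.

Graham's law gives d_NO/d_CO₂ = rate_NO/rate_CO₂ = √(M_CO₂/M_NO) = √(44.01/30.01) = 1.211.
With d_NO + d_CO₂ = 2.04 m, d_CO₂ = 2.04/(1 + 1.211) = 0.9227 m.
d_NO = 2.04 − 0.9227 = 1.12 m.

1.12 m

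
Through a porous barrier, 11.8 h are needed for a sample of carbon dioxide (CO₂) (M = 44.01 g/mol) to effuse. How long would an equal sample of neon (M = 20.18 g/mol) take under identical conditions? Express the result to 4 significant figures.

7.990 h

Using Graham's law: t_Ne/t_CO₂ = √(M_Ne/M_CO₂) = √(20.18/44.01) = √0.4585 = 0.6772.
So the time for Ne is 11.8 × 0.6772 = 7.990 h.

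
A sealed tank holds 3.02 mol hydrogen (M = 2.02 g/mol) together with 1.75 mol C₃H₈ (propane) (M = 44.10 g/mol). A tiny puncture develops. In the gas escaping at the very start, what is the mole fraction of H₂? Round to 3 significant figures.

Effusion rate of each component ∝ n_i/√M_i (partial pressure × 1/√M).
x_H₂(eff) = (n_H₂/√M_H₂) / (n_H₂/√M_H₂ + n_C₃H₈/√M_C₃H₈)
= (3.02/√2.02) / (3.02/√2.02 + 1.75/√44.10) = 2.125/(2.125 + 0.2635) = 0.890.

0.890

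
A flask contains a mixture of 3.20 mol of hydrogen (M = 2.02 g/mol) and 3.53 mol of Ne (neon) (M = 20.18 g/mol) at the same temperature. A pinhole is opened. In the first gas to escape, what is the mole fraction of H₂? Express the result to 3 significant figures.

0.741

Effusion rate of each component ∝ n_i/√M_i (partial pressure × 1/√M).
So x_H₂ in the escaping gas = (n_H₂/√M_H₂) / Σ(n_i/√M_i)
= (3.20/√2.02) / (3.20/√2.02 + 3.53/√20.18) = 2.252/(2.252 + 0.7858) = 0.741.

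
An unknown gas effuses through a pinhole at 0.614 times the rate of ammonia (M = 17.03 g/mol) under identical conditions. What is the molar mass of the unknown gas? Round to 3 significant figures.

45.2 g/mol

Since effusion rate ∝ 1/√M, rate_X/rate_NH₃ = √(M_NH₃/M_X).
0.614 = √(17.03/M_X)
M_X = 17.03 / 0.614² = 17.03 / 0.3770 = 45.2 g/mol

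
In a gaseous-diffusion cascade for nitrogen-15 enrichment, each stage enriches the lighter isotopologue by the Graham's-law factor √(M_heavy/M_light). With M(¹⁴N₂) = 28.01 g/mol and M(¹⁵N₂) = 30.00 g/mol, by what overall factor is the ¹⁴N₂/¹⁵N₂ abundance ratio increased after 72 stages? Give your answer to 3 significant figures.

Each stage multiplies the ratio by α = √(30.00/28.01), so after 72 stages the overall factor is α^72 = (30.00/28.01)^(72/2).
= 1.07105^36 = 11.8.

11.8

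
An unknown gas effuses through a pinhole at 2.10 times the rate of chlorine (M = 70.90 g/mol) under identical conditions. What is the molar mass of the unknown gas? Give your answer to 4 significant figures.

From Graham's law, rate_X/rate_Cl₂ = √(M_Cl₂/M_X).
2.10 = √(70.90/M_X)
M_X = 70.90 / 2.10² = 70.90 / 4.410 = 16.08 g/mol

16.08 g/mol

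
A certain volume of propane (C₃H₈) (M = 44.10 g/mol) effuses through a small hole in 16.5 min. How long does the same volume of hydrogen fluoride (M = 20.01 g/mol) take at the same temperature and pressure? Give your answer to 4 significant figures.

Since effusion rate ∝ 1/√M, t_HF/t_C₃H₈ = √(M_HF/M_C₃H₈) = √(20.01/44.10) = √0.4537 = 0.6736.
So the time for HF is 16.5 × 0.6736 = 11.11 min.

11.11 min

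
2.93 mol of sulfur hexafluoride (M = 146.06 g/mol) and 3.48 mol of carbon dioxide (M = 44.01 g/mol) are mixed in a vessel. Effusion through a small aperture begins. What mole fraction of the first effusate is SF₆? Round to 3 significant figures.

0.316

Effusion rate of each component ∝ n_i/√M_i (partial pressure × 1/√M).
x_SF₆(eff) = (n_SF₆/√M_SF₆) / (n_SF₆/√M_SF₆ + n_CO₂/√M_CO₂)
= (2.93/√146.06) / (2.93/√146.06 + 3.48/√44.01) = 0.2424/(0.2424 + 0.5246) = 0.316.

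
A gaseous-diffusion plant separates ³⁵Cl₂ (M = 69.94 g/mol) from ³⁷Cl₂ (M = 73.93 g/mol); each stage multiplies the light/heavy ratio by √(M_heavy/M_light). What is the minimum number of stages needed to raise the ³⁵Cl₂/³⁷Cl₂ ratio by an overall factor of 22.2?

112

Single-stage factor α = √(73.93/69.94), so ln α = ½ ln(1.05705) = 0.02774.
Need α^N ≥ 22.2 ⇒ N ≥ ln(22.2) / ln α = 3.100 / 0.02774 = 111.75.
Minimum whole number of stages: N = 112.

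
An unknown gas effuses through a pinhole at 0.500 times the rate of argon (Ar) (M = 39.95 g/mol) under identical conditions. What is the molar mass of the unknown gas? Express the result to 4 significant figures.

Using Graham's law: rate_X/rate_Ar = √(M_Ar/M_X).
0.500 = √(39.95/M_X)
M_X = 39.95 / 0.500² = 39.95 / 0.2500 = 159.8 g/mol

159.8 g/mol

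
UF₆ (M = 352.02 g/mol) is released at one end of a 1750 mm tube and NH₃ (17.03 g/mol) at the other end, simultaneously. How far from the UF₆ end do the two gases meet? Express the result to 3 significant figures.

316 mm

The fronts meet when d_UF₆ + d_NH₃ = L with d_UF₆/d_NH₃ = √(M_NH₃/M_UF₆) (Graham's law). Here √(M_NH₃/M_UF₆) = √(17.03/352.02) = 0.2199.
With d_UF₆ + d_NH₃ = 1750 mm, d_NH₃ = 1750/(1 + 0.2199) = 1434 mm.
d_UF₆ = 1750 − 1434 = 316 mm.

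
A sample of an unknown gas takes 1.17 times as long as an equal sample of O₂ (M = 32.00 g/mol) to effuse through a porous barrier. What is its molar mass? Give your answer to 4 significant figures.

Using Graham's law: t_X/t_O₂ = √(M_X/M_O₂).
1.17 = √(M_X/32.00)
M_X = 32.00 × 1.17² = 32.00 × 1.369 = 43.80 g/mol

43.80 g/mol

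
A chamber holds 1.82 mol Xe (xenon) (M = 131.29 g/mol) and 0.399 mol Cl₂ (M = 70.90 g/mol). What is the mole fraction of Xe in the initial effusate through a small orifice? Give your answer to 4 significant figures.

0.7702

The effusion rate of species i is ∝ p_i/√M_i ∝ n_i/√M_i.
Mole fraction of Xe in the effusate = (n_Xe/√M_Xe) / (n_Xe/√M_Xe + n_Cl₂/√M_Cl₂)
= (1.82/√131.29) / (1.82/√131.29 + 0.399/√70.90) = 0.1588/(0.1588 + 0.04739) = 0.7702.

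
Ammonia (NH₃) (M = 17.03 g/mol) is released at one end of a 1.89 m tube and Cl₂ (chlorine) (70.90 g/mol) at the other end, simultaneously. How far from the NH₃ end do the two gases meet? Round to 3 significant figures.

1.27 m

Graham's law gives d_NH₃/d_Cl₂ = rate_NH₃/rate_Cl₂ = √(M_Cl₂/M_NH₃) = √(70.90/17.03) = 2.040.
With d_NH₃ + d_Cl₂ = 1.89 m, d_Cl₂ = 1.89/(1 + 2.040) = 0.6216 m.
d_NH₃ = 1.89 − 0.6216 = 1.27 m.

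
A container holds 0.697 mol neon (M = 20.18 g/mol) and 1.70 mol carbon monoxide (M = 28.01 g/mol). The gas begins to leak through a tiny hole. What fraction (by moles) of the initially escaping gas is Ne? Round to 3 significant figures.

Each component's effusion rate ∝ (its partial pressure)·(1/√M) ∝ n_i/√M_i.
So x_Ne in the escaping gas = (n_Ne/√M_Ne) / Σ(n_i/√M_i)
= (0.697/√20.18) / (0.697/√20.18 + 1.70/√28.01) = 0.1552/(0.1552 + 0.3212) = 0.326.

0.326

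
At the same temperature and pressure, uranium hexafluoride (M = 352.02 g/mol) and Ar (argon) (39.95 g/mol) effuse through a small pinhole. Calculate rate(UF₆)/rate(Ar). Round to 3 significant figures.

0.337

Using Graham's law: rate_UF₆/rate_Ar = √(M_Ar/M_UF₆) = √(39.95/352.02) = √0.1135 = 0.337.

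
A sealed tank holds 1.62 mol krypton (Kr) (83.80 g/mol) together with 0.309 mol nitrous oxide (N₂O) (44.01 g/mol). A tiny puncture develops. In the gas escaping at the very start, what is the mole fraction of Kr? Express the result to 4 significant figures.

Each component's effusion rate ∝ (its partial pressure)·(1/√M) ∝ n_i/√M_i.
x_Kr(eff) = (n_Kr/√M_Kr) / (n_Kr/√M_Kr + n_N₂O/√M_N₂O)
= (1.62/√83.80) / (1.62/√83.80 + 0.309/√44.01) = 0.1770/(0.1770 + 0.04658) = 0.7916.

0.7916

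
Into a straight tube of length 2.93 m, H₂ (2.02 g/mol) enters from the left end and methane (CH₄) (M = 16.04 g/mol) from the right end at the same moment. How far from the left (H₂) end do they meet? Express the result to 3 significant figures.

2.16 m

Distances travelled in equal time are proportional to diffusion rates, so d_H₂/d_CH₄ = √(M_CH₄/M_H₂) = √(16.04/2.02) = 2.818.
With d_H₂ + d_CH₄ = 2.93 m, d_CH₄ = 2.93/(1 + 2.818) = 0.7674 m.
d_H₂ = 2.93 − 0.7674 = 2.16 m.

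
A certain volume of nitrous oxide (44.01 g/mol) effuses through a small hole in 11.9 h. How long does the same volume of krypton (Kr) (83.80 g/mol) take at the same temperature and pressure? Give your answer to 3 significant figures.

By Graham's law, t_Kr/t_N₂O = √(M_Kr/M_N₂O) = √(83.80/44.01) = √1.904 = 1.380.
So the time for Kr is 11.9 × 1.380 = 16.4 h.

16.4 h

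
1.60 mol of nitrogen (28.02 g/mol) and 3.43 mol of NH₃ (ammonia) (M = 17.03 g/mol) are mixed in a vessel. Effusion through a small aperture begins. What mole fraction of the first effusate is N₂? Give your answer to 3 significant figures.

Rate_i ∝ x_i/√M_i (Graham's law weighted by mole fraction), so the effusate composition follows n_i/√M_i.
So x_N₂ in the escaping gas = (n_N₂/√M_N₂) / Σ(n_i/√M_i)
= (1.60/√28.02) / (1.60/√28.02 + 3.43/√17.03) = 0.3023/(0.3023 + 0.8312) = 0.267.

0.267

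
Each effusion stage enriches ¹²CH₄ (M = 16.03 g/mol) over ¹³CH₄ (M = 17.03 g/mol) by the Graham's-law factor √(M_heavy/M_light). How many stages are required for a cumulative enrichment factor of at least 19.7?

99

Single-stage factor α = √(17.03/16.03), so ln α = ½ ln(1.06238) = 0.03026.
Need α^N ≥ 19.7 ⇒ N ≥ ln(19.7) / ln α = 2.981 / 0.03026 = 98.51.
Minimum whole number of stages: N = 99.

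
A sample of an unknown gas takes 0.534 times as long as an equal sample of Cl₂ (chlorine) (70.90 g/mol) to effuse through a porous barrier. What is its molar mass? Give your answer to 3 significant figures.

20.2 g/mol

From Graham's law, t_X/t_Cl₂ = √(M_X/M_Cl₂).
0.534 = √(M_X/70.90)
M_X = 70.90 × 0.534² = 70.90 × 0.2852 = 20.2 g/mol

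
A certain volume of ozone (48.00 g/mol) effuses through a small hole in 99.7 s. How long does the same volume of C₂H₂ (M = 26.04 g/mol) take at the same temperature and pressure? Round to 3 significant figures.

Using Graham's law: t_C₂H₂/t_O₃ = √(M_C₂H₂/M_O₃) = √(26.04/48.00) = √0.5425 = 0.7365.
So the time for C₂H₂ is 99.7 × 0.7365 = 73.4 s.

73.4 s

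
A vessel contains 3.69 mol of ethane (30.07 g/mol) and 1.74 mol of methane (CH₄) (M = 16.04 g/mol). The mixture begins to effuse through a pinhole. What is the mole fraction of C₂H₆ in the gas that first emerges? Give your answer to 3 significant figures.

0.608

The effusion rate of species i is ∝ p_i/√M_i ∝ n_i/√M_i.
So x_C₂H₆ in the escaping gas = (n_C₂H₆/√M_C₂H₆) / Σ(n_i/√M_i)
= (3.69/√30.07) / (3.69/√30.07 + 1.74/√16.04) = 0.6729/(0.6729 + 0.4345) = 0.608.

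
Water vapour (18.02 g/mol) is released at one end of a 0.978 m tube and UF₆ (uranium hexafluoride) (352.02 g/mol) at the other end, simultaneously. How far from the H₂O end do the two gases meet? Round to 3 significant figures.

Graham's law gives d_H₂O/d_UF₆ = rate_H₂O/rate_UF₆ = √(M_UF₆/M_H₂O) = √(352.02/18.02) = 4.420.
With d_H₂O + d_UF₆ = 0.978 m, d_UF₆ = 0.978/(1 + 4.420) = 0.1804 m.
d_H₂O = 0.978 − 0.1804 = 0.798 m.

0.798 m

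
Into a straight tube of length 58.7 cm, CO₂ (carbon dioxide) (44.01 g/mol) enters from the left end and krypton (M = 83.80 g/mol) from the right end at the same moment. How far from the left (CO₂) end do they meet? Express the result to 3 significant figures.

34.0 cm

The fronts meet when d_CO₂ + d_Kr = L with d_CO₂/d_Kr = √(M_Kr/M_CO₂) (Graham's law). Here √(M_Kr/M_CO₂) = √(83.80/44.01) = 1.380.
With d_CO₂ + d_Kr = 58.7 cm, d_Kr = 58.7/(1 + 1.380) = 24.66 cm.
d_CO₂ = 58.7 − 24.66 = 34.0 cm.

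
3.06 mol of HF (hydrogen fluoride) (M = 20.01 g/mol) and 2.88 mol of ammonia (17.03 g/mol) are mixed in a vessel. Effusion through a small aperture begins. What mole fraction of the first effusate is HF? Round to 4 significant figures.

0.4950

Rate_i ∝ x_i/√M_i (Graham's law weighted by mole fraction), so the effusate composition follows n_i/√M_i.
Mole fraction of HF in the effusate = (n_HF/√M_HF) / (n_HF/√M_HF + n_NH₃/√M_NH₃)
= (3.06/√20.01) / (3.06/√20.01 + 2.88/√17.03) = 0.6841/(0.6841 + 0.6979) = 0.4950.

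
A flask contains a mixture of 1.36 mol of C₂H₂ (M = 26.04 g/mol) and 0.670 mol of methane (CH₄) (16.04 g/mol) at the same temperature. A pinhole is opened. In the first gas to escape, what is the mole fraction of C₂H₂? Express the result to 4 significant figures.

Effusion rate of each component ∝ n_i/√M_i (partial pressure × 1/√M).
So x_C₂H₂ in the escaping gas = (n_C₂H₂/√M_C₂H₂) / Σ(n_i/√M_i)
= (1.36/√26.04) / (1.36/√26.04 + 0.670/√16.04) = 0.2665/(0.2665 + 0.1673) = 0.6144.

0.6144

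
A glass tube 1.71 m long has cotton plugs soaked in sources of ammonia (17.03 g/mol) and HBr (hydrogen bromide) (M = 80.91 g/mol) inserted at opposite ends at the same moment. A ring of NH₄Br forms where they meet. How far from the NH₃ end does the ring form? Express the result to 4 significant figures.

In equal time, each gas travels a distance ∝ its rate ∝ 1/√M, so d_NH₃/d_HBr = √(M_HBr/M_NH₃) = √(80.91/17.03) = 2.180.
With d_NH₃ + d_HBr = 1.71 m, d_HBr = 1.71/(1 + 2.180) = 0.5378 m.
d_NH₃ = 1.71 − 0.5378 = 1.172 m.

1.172 m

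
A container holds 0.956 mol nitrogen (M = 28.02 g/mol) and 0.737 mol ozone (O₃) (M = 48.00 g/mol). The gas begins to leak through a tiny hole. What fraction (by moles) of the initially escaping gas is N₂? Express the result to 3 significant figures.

Rate_i ∝ x_i/√M_i (Graham's law weighted by mole fraction), so the effusate composition follows n_i/√M_i.
x_N₂(eff) = (n_N₂/√M_N₂) / (n_N₂/√M_N₂ + n_O₃/√M_O₃)
= (0.956/√28.02) / (0.956/√28.02 + 0.737/√48.00) = 0.1806/(0.1806 + 0.1064) = 0.629.

0.629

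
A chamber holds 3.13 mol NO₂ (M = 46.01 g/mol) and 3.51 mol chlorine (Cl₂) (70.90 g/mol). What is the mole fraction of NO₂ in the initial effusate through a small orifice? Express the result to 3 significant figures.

Each component's effusion rate ∝ (its partial pressure)·(1/√M) ∝ n_i/√M_i.
Mole fraction of NO₂ in the effusate = (n_NO₂/√M_NO₂) / (n_NO₂/√M_NO₂ + n_Cl₂/√M_Cl₂)
= (3.13/√46.01) / (3.13/√46.01 + 3.51/√70.90) = 0.4614/(0.4614 + 0.4169) = 0.525.

0.525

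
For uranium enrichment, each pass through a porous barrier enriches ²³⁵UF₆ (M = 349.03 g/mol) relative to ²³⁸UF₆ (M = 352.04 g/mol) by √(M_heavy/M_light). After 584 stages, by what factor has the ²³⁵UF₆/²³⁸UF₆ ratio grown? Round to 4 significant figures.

12.27

Each stage multiplies the ratio by α = √(352.04/349.03), so after 584 stages the overall factor is α^584 = (352.04/349.03)^(584/2).
= 1.00862^292 = 12.27.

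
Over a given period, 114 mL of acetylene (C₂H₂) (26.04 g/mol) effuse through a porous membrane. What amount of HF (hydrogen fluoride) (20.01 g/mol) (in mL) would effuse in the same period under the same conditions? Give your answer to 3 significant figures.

130 mL

From Graham's law, rate_HF/rate_C₂H₂ = √(M_C₂H₂/M_HF) = √(26.04/20.01) = √1.301 = 1.141.
So the volume for HF is 114 × 1.141 = 130 mL.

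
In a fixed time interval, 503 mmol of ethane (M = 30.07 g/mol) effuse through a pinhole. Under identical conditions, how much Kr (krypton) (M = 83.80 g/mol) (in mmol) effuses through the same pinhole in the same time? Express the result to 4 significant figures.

301.3 mmol

By Graham's law, rate_Kr/rate_C₂H₆ = √(M_C₂H₆/M_Kr) = √(30.07/83.80) = √0.3588 = 0.5990.
So the amount for Kr is 503 × 0.5990 = 301.3 mmol.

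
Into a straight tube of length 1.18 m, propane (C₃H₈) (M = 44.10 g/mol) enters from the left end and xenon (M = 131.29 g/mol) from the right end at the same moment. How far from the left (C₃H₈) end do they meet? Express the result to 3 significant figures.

Graham's law gives d_C₃H₈/d_Xe = rate_C₃H₈/rate_Xe = √(M_Xe/M_C₃H₈) = √(131.29/44.10) = 1.725.
With d_C₃H₈ + d_Xe = 1.18 m, d_Xe = 1.18/(1 + 1.725) = 0.4330 m.
d_C₃H₈ = 1.18 − 0.4330 = 0.747 m.

0.747 m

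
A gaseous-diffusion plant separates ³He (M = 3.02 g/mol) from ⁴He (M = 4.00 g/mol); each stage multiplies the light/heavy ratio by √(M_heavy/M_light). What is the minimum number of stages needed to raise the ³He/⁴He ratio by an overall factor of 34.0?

26

Single-stage factor α = √(4.00/3.02), so ln α = ½ ln(1.32450) = 0.1405.
Need α^N ≥ 34.0 ⇒ N ≥ ln(34.0) / ln α = 3.526 / 0.1405 = 25.10.
So at least 26 stages are needed.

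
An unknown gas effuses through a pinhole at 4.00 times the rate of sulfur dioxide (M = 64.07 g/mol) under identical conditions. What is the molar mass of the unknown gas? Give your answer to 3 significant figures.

From Graham's law, rate_X/rate_SO₂ = √(M_SO₂/M_X).
4.00 = √(64.07/M_X)
M_X = 64.07 / 4.00² = 64.07 / 16.00 = 4.00 g/mol

4.00 g/mol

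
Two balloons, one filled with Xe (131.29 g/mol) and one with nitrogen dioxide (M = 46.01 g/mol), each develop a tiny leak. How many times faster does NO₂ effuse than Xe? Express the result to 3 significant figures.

Since effusion rate ∝ 1/√M, rate_NO₂/rate_Xe = √(M_Xe/M_NO₂) = √(131.29/46.01) = √2.854 = 1.69.

1.69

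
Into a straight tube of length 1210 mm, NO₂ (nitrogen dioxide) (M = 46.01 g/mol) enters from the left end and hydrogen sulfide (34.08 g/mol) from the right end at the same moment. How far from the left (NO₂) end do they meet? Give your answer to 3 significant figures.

560 mm

Graham's law gives d_NO₂/d_H₂S = rate_NO₂/rate_H₂S = √(M_H₂S/M_NO₂) = √(34.08/46.01) = 0.8606.
With d_NO₂ + d_H₂S = 1210 mm, d_H₂S = 1210/(1 + 0.8606) = 650.3 mm.
d_NO₂ = 1210 − 650.3 = 560 mm.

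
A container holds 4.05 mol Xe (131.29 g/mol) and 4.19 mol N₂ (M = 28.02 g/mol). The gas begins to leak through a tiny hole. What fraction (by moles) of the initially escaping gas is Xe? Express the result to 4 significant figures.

0.3087

The effusion rate of species i is ∝ p_i/√M_i ∝ n_i/√M_i.
x_Xe(eff) = (n_Xe/√M_Xe) / (n_Xe/√M_Xe + n_N₂/√M_N₂)
= (4.05/√131.29) / (4.05/√131.29 + 4.19/√28.02) = 0.3535/(0.3535 + 0.7916) = 0.3087.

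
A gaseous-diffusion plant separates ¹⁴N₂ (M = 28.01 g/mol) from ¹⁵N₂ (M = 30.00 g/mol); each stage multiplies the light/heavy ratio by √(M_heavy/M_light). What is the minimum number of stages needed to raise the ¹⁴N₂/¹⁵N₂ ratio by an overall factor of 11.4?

71

With α = √(30.00/28.01) per stage, ln α = ½ ln(1.07105) = 0.03432.
Need α^N ≥ 11.4 ⇒ N ≥ ln(11.4) / ln α = 2.434 / 0.03432 = 70.91.
Rounding up, N = 71 stages.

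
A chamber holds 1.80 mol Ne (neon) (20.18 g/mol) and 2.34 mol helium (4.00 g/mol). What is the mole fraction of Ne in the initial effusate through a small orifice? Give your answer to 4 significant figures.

0.2551

Effusion rate of each component ∝ n_i/√M_i (partial pressure × 1/√M).
x_Ne(eff) = (n_Ne/√M_Ne) / (n_Ne/√M_Ne + n_He/√M_He)
= (1.80/√20.18) / (1.80/√20.18 + 2.34/√4.00) = 0.4007/(0.4007 + 1.170) = 0.2551.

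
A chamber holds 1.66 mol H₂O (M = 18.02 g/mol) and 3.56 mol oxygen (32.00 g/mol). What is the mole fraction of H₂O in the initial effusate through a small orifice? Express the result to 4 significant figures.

Effusion rate of each component ∝ n_i/√M_i (partial pressure × 1/√M).
x_H₂O(eff) = (n_H₂O/√M_H₂O) / (n_H₂O/√M_H₂O + n_O₂/√M_O₂)
= (1.66/√18.02) / (1.66/√18.02 + 3.56/√32.00) = 0.3910/(0.3910 + 0.6293) = 0.3832.

0.3832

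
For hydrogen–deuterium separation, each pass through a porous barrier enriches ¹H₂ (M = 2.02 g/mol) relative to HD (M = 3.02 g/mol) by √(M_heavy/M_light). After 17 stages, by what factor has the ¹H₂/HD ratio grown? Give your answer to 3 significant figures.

30.5

Each stage multiplies the ratio by α = √(3.02/2.02), so after 17 stages the overall factor is α^17 = (3.02/2.02)^(17/2).
= 1.49505^(17/2) = 30.5.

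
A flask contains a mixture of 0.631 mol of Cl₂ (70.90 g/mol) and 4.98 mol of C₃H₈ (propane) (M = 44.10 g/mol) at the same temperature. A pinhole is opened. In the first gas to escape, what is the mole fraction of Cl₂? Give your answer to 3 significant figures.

0.0909

Each component's effusion rate ∝ (its partial pressure)·(1/√M) ∝ n_i/√M_i.
So x_Cl₂ in the escaping gas = (n_Cl₂/√M_Cl₂) / Σ(n_i/√M_i)
= (0.631/√70.90) / (0.631/√70.90 + 4.98/√44.10) = 0.07494/(0.07494 + 0.7499) = 0.0909.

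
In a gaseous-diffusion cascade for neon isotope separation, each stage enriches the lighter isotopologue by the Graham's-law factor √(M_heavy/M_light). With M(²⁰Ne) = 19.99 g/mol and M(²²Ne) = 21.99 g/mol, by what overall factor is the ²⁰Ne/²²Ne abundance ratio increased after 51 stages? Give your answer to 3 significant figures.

Each stage multiplies the ratio by α = √(21.99/19.99), so after 51 stages the overall factor is α^51 = (21.99/19.99)^(51/2).
= 1.10005^(51/2) = 11.4.

11.4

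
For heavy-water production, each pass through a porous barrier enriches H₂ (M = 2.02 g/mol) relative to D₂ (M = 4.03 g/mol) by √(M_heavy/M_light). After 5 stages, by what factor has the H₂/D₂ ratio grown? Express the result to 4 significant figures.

5.622

Each stage multiplies the ratio by α = √(4.03/2.02), so after 5 stages the overall factor is α^5 = (4.03/2.02)^(5/2).
= 1.99505^(5/2) = 5.622.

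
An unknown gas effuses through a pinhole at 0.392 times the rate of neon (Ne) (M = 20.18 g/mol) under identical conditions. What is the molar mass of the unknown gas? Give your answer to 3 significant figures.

Graham's law gives rate_X/rate_Ne = √(M_Ne/M_X).
0.392 = √(20.18/M_X)
M_X = 20.18 / 0.392² = 20.18 / 0.1537 = 131 g/mol

131 g/mol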